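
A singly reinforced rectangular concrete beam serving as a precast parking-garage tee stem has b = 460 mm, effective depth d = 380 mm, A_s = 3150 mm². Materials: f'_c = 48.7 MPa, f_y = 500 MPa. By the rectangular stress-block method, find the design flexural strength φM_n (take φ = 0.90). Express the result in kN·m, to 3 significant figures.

φM_n ≈ 480 kN·m

T = A_s f_y = 3150 × 500 = 1575000 N = 1575 kN.
From C = T: a = T/(0.85 f'_c b) = 1575000/(0.85 × 48.7 × 460) = 82.71 mm.
M_n = T(d − a/2) = 1575 kN × (380 − 41.355) mm = 533.37 kN·m.
φM_n = 0.90 × 533.37 = 480.03 kN·m.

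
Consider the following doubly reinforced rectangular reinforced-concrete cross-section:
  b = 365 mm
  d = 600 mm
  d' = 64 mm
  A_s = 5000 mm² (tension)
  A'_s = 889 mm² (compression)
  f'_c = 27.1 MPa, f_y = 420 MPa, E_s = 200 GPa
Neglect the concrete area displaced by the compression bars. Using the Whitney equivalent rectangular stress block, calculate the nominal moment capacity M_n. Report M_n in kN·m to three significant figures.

Assume both tension and compression steel yield.
Net tension couple steel: A_s − A'_s = 4111 mm².
a = (A_s − A'_s) f_y / (0.85 f'_c b) = 1726620/(0.85 × 27.1 × 365) = 205.36 mm.
c = a/β₁ = 205.36/0.85 = 241.60 mm; ε'_s = 0.003(c − d')/c = 0.0022 ≥ f_y/E_s = 0.0021, so compression steel does yield.
M_n = (A_s − A'_s) f_y (d − a/2) + A'_s f_y (d − d') = [1726620 × (600 − 102.68) + 373380 × (600 − 64)] × 10⁻⁶ = 858.68 + 200.13 = 1058.81 kN·m.

M_n ≈ 1060 kN·m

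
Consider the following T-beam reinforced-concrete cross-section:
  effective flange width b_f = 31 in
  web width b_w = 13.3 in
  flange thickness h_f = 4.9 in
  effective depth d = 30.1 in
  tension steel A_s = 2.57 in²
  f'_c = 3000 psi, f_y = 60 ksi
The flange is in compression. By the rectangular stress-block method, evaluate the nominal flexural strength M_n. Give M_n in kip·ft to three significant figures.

M_n ≈ 374 kip·ft

Tension: T = A_s f_y = 2.57 × 60 = 154.2 kips.
Try a within the flange: a = T/(0.85 f'_c b_f) = 154.2/(0.85 × 3 × 31) = 1.951 in.
Since a = 1.951 ≤ h_f = 4.9 in, the stress block lies entirely in the flange; analyse as a rectangular beam of width b_f.
M_n = T(d − a/2) = 154.2 × (30.1 − 0.9755) = 4491.0 kip·in.
M_n = 4491.0/12 = 374.25 kip·ft.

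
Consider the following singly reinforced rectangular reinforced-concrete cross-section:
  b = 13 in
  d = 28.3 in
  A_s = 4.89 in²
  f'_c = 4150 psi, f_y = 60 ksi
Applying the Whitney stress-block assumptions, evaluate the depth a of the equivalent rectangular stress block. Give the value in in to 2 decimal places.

a ≈ 6.40 in

T = A_s f_y = 4.89 × 60 = 293.4 kips.
a = T/(0.85 f'_c b) = 293.4/(0.85 × 4.15 × 13) = 6.40 in.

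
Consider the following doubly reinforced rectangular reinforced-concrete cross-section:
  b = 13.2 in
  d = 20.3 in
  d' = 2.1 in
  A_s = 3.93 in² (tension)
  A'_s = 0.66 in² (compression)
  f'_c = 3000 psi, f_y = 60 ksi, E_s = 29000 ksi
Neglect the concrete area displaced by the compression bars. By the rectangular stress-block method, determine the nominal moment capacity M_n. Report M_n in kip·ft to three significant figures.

M_n ≈ 344 kip·ft

Assume both steels yield.
a = (A_s − A'_s) f_y/(0.85 f'_c b) = (3.93 − 0.66) × 60/(0.85 × 3 × 13.2) = 5.829 in.
c = a/β₁ = 5.829/0.85 = 6.858 in; ε'_s = 0.003(c − d')/c = 0.0021 ≥ ε_y = 0.0021, so the compression steel yields.
M_n = (A_s − A'_s) f_y (d − a/2) + A'_s f_y (d − d') = 196.2 × (20.3 − 2.9145) + 39.6 × (20.3 − 2.1) = 3411.0 + 720.7 = 4131.7 kip·in = 4131.7/12 = 344.31 kip·ft.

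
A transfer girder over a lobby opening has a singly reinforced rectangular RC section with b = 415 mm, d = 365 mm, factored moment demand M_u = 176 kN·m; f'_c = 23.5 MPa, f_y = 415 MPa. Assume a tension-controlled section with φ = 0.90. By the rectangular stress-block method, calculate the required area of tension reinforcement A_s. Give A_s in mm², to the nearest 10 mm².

M_n = M_u/φ = 176/0.90 = 195.556 kN·m.
With M_n = 0.85 f'_c a b (d − a/2), solve the quadratic for a:
a = d − √(d² − 2M_n/(0.85 f'_c b)) = 365 − √(365² − 2 × 195.556×10⁶/(0.85 × 23.5 × 415)) = 71.67 mm.
A_s = 0.85 f'_c a b / f_y = 0.85 × 23.5 × 71.67 × 415 / 415 = 1431.6 mm².

A_s ≈ 1430 mm²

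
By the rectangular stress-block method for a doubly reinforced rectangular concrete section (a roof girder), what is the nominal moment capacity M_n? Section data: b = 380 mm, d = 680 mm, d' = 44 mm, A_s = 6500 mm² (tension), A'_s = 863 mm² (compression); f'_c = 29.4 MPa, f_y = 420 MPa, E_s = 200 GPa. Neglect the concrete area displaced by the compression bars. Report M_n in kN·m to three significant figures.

Assume both tension and compression steel yield.
Net tension couple steel: A_s − A'_s = 5637 mm².
a = (A_s − A'_s) f_y / (0.85 f'_c b) = 2367540/(0.85 × 29.4 × 380) = 249.31 mm.
c = a/β₁ = 249.31/0.84 = 296.80 mm; ε'_s = 0.003(c − d')/c = 0.0026 ≥ f_y/E_s = 0.0021, so compression steel does yield.
M_n = (A_s − A'_s) f_y (d − a/2) + A'_s f_y (d − d') = [2367540 × (680 − 124.655) + 362460 × (680 − 44)] × 10⁻⁶ = 1314.80 + 230.52 = 1545.32 kN·m.

M_n ≈ 1550 kN·m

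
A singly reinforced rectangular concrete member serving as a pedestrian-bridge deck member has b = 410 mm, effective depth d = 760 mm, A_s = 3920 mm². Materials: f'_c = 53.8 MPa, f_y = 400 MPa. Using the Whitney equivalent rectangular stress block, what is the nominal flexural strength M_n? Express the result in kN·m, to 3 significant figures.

M_n ≈ 1130 kN·m

T = A_s f_y = 3920 × 400 = 1568000 N = 1568 kN.
From C = T: a = T/(0.85 f'_c b) = 1568000/(0.85 × 53.8 × 410) = 83.63 mm.
M_n = T(d − a/2) = 1568 kN × (760 − 41.815) mm = 1126.11 kN·m.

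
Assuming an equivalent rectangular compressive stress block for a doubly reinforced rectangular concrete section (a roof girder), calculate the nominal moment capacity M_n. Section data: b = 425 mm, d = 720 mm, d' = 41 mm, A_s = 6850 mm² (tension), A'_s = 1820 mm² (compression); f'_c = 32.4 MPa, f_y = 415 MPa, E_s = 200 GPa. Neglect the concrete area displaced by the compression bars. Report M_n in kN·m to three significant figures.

Assume both tension and compression steel yield.
Net tension couple steel: A_s − A'_s = 5030 mm².
a = (A_s − A'_s) f_y / (0.85 f'_c b) = 2087450/(0.85 × 32.4 × 425) = 178.35 mm.
c = a/β₁ = 178.35/0.819 = 217.77 mm; ε'_s = 0.003(c − d')/c = 0.0024 ≥ f_y/E_s = 0.0021, so compression steel does yield.
M_n = (A_s − A'_s) f_y (d − a/2) + A'_s f_y (d − d') = [2087450 × (720 − 89.175) + 755300 × (720 − 41)] × 10⁻⁶ = 1316.82 + 512.85 = 1829.67 kN·m.

M_n ≈ 1830 kN·m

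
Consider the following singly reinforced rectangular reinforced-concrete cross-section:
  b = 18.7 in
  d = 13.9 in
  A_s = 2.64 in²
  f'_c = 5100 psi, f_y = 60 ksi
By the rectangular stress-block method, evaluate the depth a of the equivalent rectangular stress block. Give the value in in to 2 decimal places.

T = A_s f_y = 2.64 × 60 = 158.4 kips.
a = T/(0.85 f'_c b) = 158.4/(0.85 × 5.1 × 18.7) = 1.95 in.

a ≈ 1.95 in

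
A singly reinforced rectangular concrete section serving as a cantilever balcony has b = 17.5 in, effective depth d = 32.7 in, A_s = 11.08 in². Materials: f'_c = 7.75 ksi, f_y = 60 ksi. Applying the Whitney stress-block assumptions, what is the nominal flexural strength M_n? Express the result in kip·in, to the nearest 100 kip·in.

T = A_s f_y = 11.08 × 60 = 664.8 kips.
a = T/(0.85 f'_c b) = 664.8/(0.85 × 7.75 × 17.5) = 5.767 in.
M_n = T(d − a/2) = 664.8 × (32.7 − 2.8835) = 19822.0 kip·in.

M_n ≈ 19800 kip·in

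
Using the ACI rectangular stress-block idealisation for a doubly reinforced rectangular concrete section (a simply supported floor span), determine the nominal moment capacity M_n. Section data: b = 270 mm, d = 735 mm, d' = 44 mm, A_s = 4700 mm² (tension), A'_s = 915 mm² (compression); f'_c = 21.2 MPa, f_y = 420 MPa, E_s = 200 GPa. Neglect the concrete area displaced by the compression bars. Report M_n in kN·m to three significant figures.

M_n ≈ 1170 kN·m

Assume both tension and compression steel yield.
Net tension couple steel: A_s − A'_s = 3785 mm².
a = (A_s − A'_s) f_y / (0.85 f'_c b) = 1589700/(0.85 × 21.2 × 270) = 326.74 mm.
c = a/β₁ = 326.74/0.85 = 384.40 mm; ε'_s = 0.003(c − d')/c = 0.0027 ≥ f_y/E_s = 0.0021, so compression steel does yield.
M_n = (A_s − A'_s) f_y (d − a/2) + A'_s f_y (d − d') = [1589700 × (735 − 163.37) + 384300 × (735 − 44)] × 10⁻⁶ = 908.72 + 265.55 = 1174.27 kN·m.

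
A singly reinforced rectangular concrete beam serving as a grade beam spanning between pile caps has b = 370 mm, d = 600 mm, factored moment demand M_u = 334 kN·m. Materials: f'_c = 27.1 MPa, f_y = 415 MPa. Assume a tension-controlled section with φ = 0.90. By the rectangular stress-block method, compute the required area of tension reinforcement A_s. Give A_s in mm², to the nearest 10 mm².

M_n = M_u/φ = 334/0.90 = 371.111 kN·m.
With M_n = 0.85 f'_c a b (d − a/2), solve the quadratic for a:
a = d − √(d² − 2M_n/(0.85 f'_c b)) = 600 − √(600² − 2 × 371.111×10⁶/(0.85 × 27.1 × 370)) = 77.59 mm.
A_s = 0.85 f'_c a b / f_y = 0.85 × 27.1 × 77.59 × 370 / 415 = 1593.5 mm².

A_s ≈ 1590 mm²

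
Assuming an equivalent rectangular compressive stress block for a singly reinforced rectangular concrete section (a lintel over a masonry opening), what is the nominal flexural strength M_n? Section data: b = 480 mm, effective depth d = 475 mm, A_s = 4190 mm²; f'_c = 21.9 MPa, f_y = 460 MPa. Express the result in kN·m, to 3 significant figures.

T = A_s f_y = 4190 × 460 = 1927400 N = 1927.4 kN.
From C = T: a = T/(0.85 f'_c b) = 1927400/(0.85 × 21.9 × 480) = 215.71 mm.
M_n = T(d − a/2) = 1927.4 kN × (475 − 107.855) mm = 707.64 kN·m.

M_n ≈ 708 kN·m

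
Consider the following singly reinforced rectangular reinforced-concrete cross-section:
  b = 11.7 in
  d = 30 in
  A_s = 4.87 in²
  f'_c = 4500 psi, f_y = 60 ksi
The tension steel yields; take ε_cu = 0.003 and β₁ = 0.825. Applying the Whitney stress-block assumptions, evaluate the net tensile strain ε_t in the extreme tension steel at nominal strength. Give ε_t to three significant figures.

a = A_s f_y/(0.85 f'_c b) = 6.529 in.
β₁ = 0.825, so c = a/β₁ = 6.529/0.825 = 7.914 in.
From the linear strain diagram with ε_cu = 0.003: ε_t = 0.003 (d − c)/c = 0.003 × (30 − 7.914)/7.914 = 0.00837.
Since ε_t ≥ 0.005, the section is tension-controlled.

ε_t ≈ 0.00837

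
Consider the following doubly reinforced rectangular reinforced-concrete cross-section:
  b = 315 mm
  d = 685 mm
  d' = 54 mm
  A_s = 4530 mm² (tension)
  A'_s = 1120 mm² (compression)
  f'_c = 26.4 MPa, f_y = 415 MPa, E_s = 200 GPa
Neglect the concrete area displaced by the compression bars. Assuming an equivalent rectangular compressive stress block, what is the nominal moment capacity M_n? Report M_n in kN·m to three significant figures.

Assume both tension and compression steel yield.
Net tension couple steel: A_s − A'_s = 3410 mm².
a = (A_s − A'_s) f_y / (0.85 f'_c b) = 1415150/(0.85 × 26.4 × 315) = 200.20 mm.
c = a/β₁ = 200.20/0.85 = 235.53 mm; ε'_s = 0.003(c − d')/c = 0.0023 ≥ f_y/E_s = 0.0021, so compression steel does yield.
M_n = (A_s − A'_s) f_y (d − a/2) + A'_s f_y (d − d') = [1415150 × (685 − 100.1) + 464800 × (685 − 54)] × 10⁻⁶ = 827.72 + 293.29 = 1121.01 kN·m.

M_n ≈ 1120 kN·m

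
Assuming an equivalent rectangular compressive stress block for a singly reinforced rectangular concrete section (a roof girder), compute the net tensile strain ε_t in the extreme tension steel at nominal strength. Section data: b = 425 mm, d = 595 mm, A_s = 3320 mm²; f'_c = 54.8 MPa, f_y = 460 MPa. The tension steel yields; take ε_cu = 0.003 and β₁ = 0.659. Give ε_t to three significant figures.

a = A_s f_y/(0.85 f'_c b) = 77.14 mm.
β₁ = 0.659, so c = a/β₁ = 77.14/0.659 = 117.06 mm.
From the linear strain diagram with ε_cu = 0.003: ε_t = 0.003 (d − c)/c = 0.003 × (595 − 117.06)/117.06 = 0.0122.
Since ε_t ≥ 0.005, the section is tension-controlled.

ε_t ≈ 0.0122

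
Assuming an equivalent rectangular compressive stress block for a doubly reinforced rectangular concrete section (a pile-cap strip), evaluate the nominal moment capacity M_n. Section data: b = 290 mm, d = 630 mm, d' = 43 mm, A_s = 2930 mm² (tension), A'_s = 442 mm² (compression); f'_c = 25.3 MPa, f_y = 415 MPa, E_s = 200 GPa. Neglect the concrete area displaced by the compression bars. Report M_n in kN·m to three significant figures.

M_n ≈ 673 kN·m

Assume both tension and compression steel yield.
Net tension couple steel: A_s − A'_s = 2488 mm².
a = (A_s − A'_s) f_y / (0.85 f'_c b) = 1032520/(0.85 × 25.3 × 290) = 165.56 mm.
c = a/β₁ = 165.56/0.85 = 194.78 mm; ε'_s = 0.003(c − d')/c = 0.0023 ≥ f_y/E_s = 0.0021, so compression steel does yield.
M_n = (A_s − A'_s) f_y (d − a/2) + A'_s f_y (d − d') = [1032520 × (630 − 82.78) + 183430 × (630 − 43)] × 10⁻⁶ = 565.02 + 107.67 = 672.69 kN·m.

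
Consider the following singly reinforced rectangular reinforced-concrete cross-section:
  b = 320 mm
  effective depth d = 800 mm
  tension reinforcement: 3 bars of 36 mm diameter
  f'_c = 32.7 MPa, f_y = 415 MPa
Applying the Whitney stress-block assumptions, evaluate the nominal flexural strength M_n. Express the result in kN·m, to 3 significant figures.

M_n ≈ 924 kN·m

A_s = 3 × 1018 = 3054 mm².
T = A_s f_y = 3054 × 415 = 1267410 N = 1267.41 kN.
From C = T: a = T/(0.85 f'_c b) = 1267410/(0.85 × 32.7 × 320) = 142.50 mm.
M_n = T(d − a/2) = 1267.41 kN × (800 − 71.25) mm = 923.63 kN·m.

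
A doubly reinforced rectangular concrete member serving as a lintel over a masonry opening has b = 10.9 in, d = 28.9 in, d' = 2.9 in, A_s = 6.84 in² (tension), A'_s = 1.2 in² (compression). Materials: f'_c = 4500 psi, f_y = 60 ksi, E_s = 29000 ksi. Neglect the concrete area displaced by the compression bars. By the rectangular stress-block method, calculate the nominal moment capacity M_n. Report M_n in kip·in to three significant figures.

M_n ≈ 10300 kip·in

Assume both steels yield.
a = (A_s − A'_s) f_y/(0.85 f'_c b) = (6.84 − 1.2) × 60/(0.85 × 4.5 × 10.9) = 8.117 in.
c = a/β₁ = 8.117/0.825 = 9.839 in; ε'_s = 0.003(c − d')/c = 0.0021 ≥ ε_y = 0.0021, so the compression steel yields.
M_n = (A_s − A'_s) f_y (d − a/2) + A'_s f_y (d − d') = 338.4 × (28.9 − 4.0585) + 72 × (28.9 − 2.9) = 8406.4 + 1872.0 = 10278.4 kip·in.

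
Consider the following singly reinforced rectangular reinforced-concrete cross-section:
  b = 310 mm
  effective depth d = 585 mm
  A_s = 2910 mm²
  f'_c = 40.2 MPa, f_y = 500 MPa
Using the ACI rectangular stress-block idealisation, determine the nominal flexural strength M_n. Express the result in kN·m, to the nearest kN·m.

M_n ≈ 751 kN·m

T = A_s f_y = 2910 × 500 = 1455000 N = 1455 kN.
From C = T: a = T/(0.85 f'_c b) = 1455000/(0.85 × 40.2 × 310) = 137.36 mm.
M_n = T(d − a/2) = 1455 kN × (585 − 68.68) mm = 751.25 kN·m.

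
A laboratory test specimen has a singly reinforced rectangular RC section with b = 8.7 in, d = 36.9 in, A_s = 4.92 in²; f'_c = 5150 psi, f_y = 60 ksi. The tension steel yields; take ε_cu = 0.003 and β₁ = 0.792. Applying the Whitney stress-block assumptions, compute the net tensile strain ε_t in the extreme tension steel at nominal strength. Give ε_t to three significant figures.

ε_t ≈ 0.00831

a = A_s f_y/(0.85 f'_c b) = 7.751 in.
β₁ = 0.792, so c = a/β₁ = 7.751/0.792 = 9.787 in.
From the linear strain diagram with ε_cu = 0.003: ε_t = 0.003 (d − c)/c = 0.003 × (36.9 − 9.787)/9.787 = 0.00831.
Since ε_t ≥ 0.005, the section is tension-controlled.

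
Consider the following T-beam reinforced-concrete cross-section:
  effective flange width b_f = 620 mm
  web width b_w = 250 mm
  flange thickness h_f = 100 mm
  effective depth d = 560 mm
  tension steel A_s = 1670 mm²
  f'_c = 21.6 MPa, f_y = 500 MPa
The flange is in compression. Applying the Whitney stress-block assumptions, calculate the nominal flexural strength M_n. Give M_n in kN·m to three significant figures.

Tension: T = A_s f_y = 1670 × 500 = 835000 N.
Try a within the flange: a = T/(0.85 f'_c b_f) = 835000/(0.85 × 21.6 × 620) = 73.35 mm.
Since a = 73.35 ≤ h_f = 100 mm, the stress block lies entirely in the flange; analyse as a rectangular beam of width b_f.
M_n = T(d − a/2) = 835000 × (560 − 36.675) = 436.98 × 10⁶ N·mm.
M_n = 436.98 kN·m.

M_n ≈ 437 kN·m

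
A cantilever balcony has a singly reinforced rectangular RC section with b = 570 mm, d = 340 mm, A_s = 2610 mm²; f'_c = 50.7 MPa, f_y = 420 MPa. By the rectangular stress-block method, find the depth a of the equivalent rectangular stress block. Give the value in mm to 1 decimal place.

T = A_s f_y = 2610 × 420 = 1096200 N = 1096.2 kN.
Setting C = 0.85 f'_c a b equal to T: a = 1096200/(0.85 × 50.7 × 570) = 44.6 mm.

a ≈ 44.6 mm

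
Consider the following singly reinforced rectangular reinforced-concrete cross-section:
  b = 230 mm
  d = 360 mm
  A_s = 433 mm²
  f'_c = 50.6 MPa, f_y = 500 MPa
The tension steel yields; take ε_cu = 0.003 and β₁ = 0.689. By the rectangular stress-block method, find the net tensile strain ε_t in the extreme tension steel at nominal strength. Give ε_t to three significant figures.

ε_t ≈ 0.0310

a = A_s f_y/(0.85 f'_c b) = 21.89 mm.
β₁ = 0.689, so c = a/β₁ = 21.89/0.689 = 31.77 mm.
From the linear strain diagram with ε_cu = 0.003: ε_t = 0.003 (d − c)/c = 0.003 × (360 − 31.77)/31.77 = 0.0310.
Since ε_t ≥ 0.005, the section is tension-controlled.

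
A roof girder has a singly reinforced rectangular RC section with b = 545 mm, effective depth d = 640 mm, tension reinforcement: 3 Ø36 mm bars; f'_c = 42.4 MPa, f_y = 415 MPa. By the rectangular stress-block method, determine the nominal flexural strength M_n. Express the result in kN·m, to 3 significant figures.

M_n ≈ 770 kN·m

A_s = 3 × 1018 = 3054 mm².
T = A_s f_y = 3054 × 415 = 1267410 N = 1267.41 kN.
From C = T: a = T/(0.85 f'_c b) = 1267410/(0.85 × 42.4 × 545) = 64.53 mm.
M_n = T(d − a/2) = 1267.41 kN × (640 − 32.265) mm = 770.25 kN·m.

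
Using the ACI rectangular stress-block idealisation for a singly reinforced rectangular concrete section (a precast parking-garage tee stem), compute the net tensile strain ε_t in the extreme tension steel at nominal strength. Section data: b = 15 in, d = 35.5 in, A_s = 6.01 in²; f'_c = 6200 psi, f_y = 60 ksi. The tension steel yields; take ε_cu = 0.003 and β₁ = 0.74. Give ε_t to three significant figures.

ε_t ≈ 0.0143

a = A_s f_y/(0.85 f'_c b) = 4.562 in.
β₁ = 0.74, so c = a/β₁ = 4.562/0.74 = 6.165 in.
From the linear strain diagram with ε_cu = 0.003: ε_t = 0.003 (d − c)/c = 0.003 × (35.5 − 6.165)/6.165 = 0.0143.
Since ε_t ≥ 0.005, the section is tension-controlled.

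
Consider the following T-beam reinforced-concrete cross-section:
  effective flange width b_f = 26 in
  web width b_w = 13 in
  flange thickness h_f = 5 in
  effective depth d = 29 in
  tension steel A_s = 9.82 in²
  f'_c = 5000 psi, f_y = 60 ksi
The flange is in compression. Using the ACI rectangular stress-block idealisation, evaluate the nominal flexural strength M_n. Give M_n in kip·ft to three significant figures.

M_n ≈ 1290 kip·ft

Tension: T = A_s f_y = 9.82 × 60 = 589.2 kips.
Try a within the flange: a = T/(0.85 f'_c b_f) = 589.2/(0.85 × 5 × 26) = 5.332 in.
a = 5.332 > h_f = 5 in: the block extends into the web. Split into flange-overhang and web parts.
C_f = 0.85 f'_c (b_f − b_w) h_f = 0.85 × 5 × (26 − 13) × 5 = 276.3 kips.
Remaining web compression depth: a_w = (T − C_f)/(0.85 f'_c b_w) = (589.2 − 276.3)/(0.85 × 5 × 13) = 5.663 in.
M_n = C_f(d − h_f/2) + (T − C_f)(d − a_w/2) = 276.3 × (29 − 2.5) + 312.9 × (29 − 2.8315) = 7322.0 + 8188.1 = 15510.1 kip·in.
M_n = 15510.1/12 = 1292.51 kip·ft.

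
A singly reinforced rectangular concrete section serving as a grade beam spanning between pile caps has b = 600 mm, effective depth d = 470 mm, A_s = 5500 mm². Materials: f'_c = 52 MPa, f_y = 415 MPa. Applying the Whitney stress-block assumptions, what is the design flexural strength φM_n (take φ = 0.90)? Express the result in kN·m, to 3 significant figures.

T = A_s f_y = 5500 × 415 = 2282500 N = 2282.5 kN.
From C = T: a = T/(0.85 f'_c b) = 2282500/(0.85 × 52 × 600) = 86.07 mm.
M_n = T(d − a/2) = 2282.5 kN × (470 − 43.035) mm = 974.55 kN·m.
φM_n = 0.90 × 974.55 = 877.10 kN·m.

φM_n ≈ 877 kN·m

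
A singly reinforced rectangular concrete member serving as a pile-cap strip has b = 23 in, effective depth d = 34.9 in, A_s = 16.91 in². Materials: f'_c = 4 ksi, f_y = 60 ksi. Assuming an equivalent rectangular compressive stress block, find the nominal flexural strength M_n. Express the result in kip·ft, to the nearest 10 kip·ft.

T = A_s f_y = 16.91 × 60 = 1014.6 kips.
a = T/(0.85 f'_c b) = 1014.6/(0.85 × 4 × 23) = 12.974 in.
M_n = T(d − a/2) = 1014.6 × (34.9 − 6.487) = 28827.8 kip·in = 28827.8/12 = 2402.32 kip·ft.

M_n ≈ 2400 kip·ft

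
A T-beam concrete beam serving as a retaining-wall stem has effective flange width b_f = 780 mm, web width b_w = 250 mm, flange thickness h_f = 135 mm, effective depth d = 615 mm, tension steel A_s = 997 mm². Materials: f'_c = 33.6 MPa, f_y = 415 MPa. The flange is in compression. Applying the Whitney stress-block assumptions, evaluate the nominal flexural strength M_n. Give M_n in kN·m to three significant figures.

M_n ≈ 251 kN·m

Tension: T = A_s f_y = 997 × 415 = 413755 N.
Try a within the flange: a = T/(0.85 f'_c b_f) = 413755/(0.85 × 33.6 × 780) = 18.57 mm.
Since a = 18.57 ≤ h_f = 135 mm, the stress block lies entirely in the flange; analyse as a rectangular beam of width b_f.
M_n = T(d − a/2) = 413755 × (615 − 9.285) = 250.62 × 10⁶ N·mm.
M_n = 250.62 kN·m.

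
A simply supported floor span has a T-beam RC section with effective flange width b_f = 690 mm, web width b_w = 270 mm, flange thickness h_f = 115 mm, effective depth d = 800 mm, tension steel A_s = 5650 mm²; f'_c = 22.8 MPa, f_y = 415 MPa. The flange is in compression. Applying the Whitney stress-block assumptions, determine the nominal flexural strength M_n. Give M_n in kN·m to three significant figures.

M_n ≈ 1630 kN·m

Tension: T = A_s f_y = 5650 × 415 = 2344750 N.
Try a within the flange: a = T/(0.85 f'_c b_f) = 2344750/(0.85 × 22.8 × 690) = 175.35 mm.
a = 175.35 > h_f = 115 mm: the block extends into the web. Split into flange-overhang and web parts.
C_f = 0.85 f'_c (b_f − b_w) h_f = 0.85 × 22.8 × (690 − 270) × 115 = 936054 N.
Remaining web compression depth: a_w = (T − C_f)/(0.85 f'_c b_w) = (2344750 − 936054)/(0.85 × 22.8 × 270) = 269.22 mm.
M_n = C_f(d − h_f/2) + (T − C_f)(d − a_w/2) = 936054 × (800 − 57.5) + 1408696 × (800 − 134.61) = 695.02 + 937.33 = 1632.35 × 10⁶ N·mm.
M_n = 1632.35 kN·m.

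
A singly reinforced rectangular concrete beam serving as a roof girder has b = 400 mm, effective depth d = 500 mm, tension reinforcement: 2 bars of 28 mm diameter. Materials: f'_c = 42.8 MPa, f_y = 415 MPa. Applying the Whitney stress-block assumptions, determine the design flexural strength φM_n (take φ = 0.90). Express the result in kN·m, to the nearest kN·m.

φM_n ≈ 222 kN·m

A_s = 2 × 616 = 1232 mm².
T = A_s f_y = 1232 × 415 = 511280 N = 511.28 kN.
From C = T: a = T/(0.85 f'_c b) = 511280/(0.85 × 42.8 × 400) = 35.13 mm.
M_n = T(d − a/2) = 511.28 kN × (500 − 17.565) mm = 246.66 kN·m.
φM_n = 0.90 × 246.66 = 221.99 kN·m.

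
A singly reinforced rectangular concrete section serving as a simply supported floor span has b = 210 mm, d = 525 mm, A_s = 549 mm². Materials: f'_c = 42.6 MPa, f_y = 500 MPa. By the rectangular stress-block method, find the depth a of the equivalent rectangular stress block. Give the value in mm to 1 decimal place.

T = A_s f_y = 549 × 500 = 274500 N = 274.5 kN.
Setting C = 0.85 f'_c a b equal to T: a = 274500/(0.85 × 42.6 × 210) = 36.1 mm.

a ≈ 36.1 mm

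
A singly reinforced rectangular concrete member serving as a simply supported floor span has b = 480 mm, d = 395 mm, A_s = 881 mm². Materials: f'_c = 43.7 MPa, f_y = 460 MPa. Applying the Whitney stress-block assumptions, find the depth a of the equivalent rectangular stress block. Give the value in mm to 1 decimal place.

a ≈ 22.7 mm

T = A_s f_y = 881 × 460 = 405260 N = 405.26 kN.
Setting C = 0.85 f'_c a b equal to T: a = 405260/(0.85 × 43.7 × 480) = 22.7 mm.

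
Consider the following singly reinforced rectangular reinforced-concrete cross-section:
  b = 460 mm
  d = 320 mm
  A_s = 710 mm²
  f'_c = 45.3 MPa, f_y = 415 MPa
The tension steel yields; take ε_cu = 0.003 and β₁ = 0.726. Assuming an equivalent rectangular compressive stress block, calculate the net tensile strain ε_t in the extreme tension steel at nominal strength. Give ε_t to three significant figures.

a = A_s f_y/(0.85 f'_c b) = 16.64 mm.
β₁ = 0.726, so c = a/β₁ = 16.64/0.726 = 22.92 mm.
From the linear strain diagram with ε_cu = 0.003: ε_t = 0.003 (d − c)/c = 0.003 × (320 − 22.92)/22.92 = 0.0389.
Since ε_t ≥ 0.005, the section is tension-controlled.

ε_t ≈ 0.0389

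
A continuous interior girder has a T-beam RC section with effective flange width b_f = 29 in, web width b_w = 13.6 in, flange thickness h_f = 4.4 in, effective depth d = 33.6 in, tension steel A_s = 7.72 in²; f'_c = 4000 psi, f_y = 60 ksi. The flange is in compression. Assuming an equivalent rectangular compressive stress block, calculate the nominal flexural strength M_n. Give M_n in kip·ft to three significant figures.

M_n ≈ 1210 kip·ft

Tension: T = A_s f_y = 7.72 × 60 = 463.2 kips.
Try a within the flange: a = T/(0.85 f'_c b_f) = 463.2/(0.85 × 4 × 29) = 4.698 in.
a = 4.698 > h_f = 4.4 in: the block extends into the web. Split into flange-overhang and web parts.
C_f = 0.85 f'_c (b_f − b_w) h_f = 0.85 × 4 × (29 − 13.6) × 4.4 = 230.4 kips.
Remaining web compression depth: a_w = (T − C_f)/(0.85 f'_c b_w) = (463.2 − 230.4)/(0.85 × 4 × 13.6) = 5.035 in.
M_n = C_f(d − h_f/2) + (T − C_f)(d − a_w/2) = 230.4 × (33.6 − 2.2) + 232.8 × (33.6 − 2.5175) = 7234.6 + 7236.0 = 14470.6 kip·in.
M_n = 14470.6/12 = 1205.88 kip·ft.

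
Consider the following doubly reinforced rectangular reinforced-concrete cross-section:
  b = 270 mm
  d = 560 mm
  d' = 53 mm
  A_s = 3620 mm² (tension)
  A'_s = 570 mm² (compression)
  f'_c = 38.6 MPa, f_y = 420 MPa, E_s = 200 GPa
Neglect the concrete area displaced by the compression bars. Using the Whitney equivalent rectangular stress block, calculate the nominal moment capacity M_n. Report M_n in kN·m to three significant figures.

Assume both tension and compression steel yield.
Net tension couple steel: A_s − A'_s = 3050 mm².
a = (A_s − A'_s) f_y / (0.85 f'_c b) = 1281000/(0.85 × 38.6 × 270) = 144.60 mm.
c = a/β₁ = 144.60/0.774 = 186.82 mm; ε'_s = 0.003(c − d')/c = 0.0021 ≥ f_y/E_s = 0.0021, so compression steel does yield.
M_n = (A_s − A'_s) f_y (d − a/2) + A'_s f_y (d − d') = [1281000 × (560 − 72.3) + 239400 × (560 − 53)] × 10⁻⁶ = 624.74 + 121.38 = 746.12 kN·m.

M_n ≈ 746 kN·m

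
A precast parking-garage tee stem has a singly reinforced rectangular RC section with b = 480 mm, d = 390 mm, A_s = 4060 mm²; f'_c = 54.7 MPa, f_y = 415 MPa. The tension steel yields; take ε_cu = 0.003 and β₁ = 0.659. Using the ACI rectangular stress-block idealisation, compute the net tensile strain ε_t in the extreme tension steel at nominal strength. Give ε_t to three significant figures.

a = A_s f_y/(0.85 f'_c b) = 75.50 mm.
β₁ = 0.659, so c = a/β₁ = 75.50/0.659 = 114.57 mm.
From the linear strain diagram with ε_cu = 0.003: ε_t = 0.003 (d − c)/c = 0.003 × (390 − 114.57)/114.57 = 0.00721.
Since ε_t ≥ 0.005, the section is tension-controlled.

ε_t ≈ 0.00721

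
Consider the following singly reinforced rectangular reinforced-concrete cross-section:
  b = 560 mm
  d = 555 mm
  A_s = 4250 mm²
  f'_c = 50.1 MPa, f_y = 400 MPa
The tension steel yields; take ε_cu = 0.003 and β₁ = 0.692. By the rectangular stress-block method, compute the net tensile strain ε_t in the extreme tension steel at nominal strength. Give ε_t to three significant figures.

a = A_s f_y/(0.85 f'_c b) = 71.29 mm.
β₁ = 0.692, so c = a/β₁ = 71.29/0.692 = 103.02 mm.
From the linear strain diagram with ε_cu = 0.003: ε_t = 0.003 (d − c)/c = 0.003 × (555 − 103.02)/103.02 = 0.0132.
Since ε_t ≥ 0.005, the section is tension-controlled.

ε_t ≈ 0.0132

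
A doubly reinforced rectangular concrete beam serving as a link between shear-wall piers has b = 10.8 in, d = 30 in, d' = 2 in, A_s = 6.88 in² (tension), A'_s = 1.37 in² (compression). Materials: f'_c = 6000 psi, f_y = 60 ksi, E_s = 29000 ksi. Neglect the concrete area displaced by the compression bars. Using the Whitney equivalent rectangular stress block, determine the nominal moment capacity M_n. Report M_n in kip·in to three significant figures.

M_n ≈ 11200 kip·in

Assume both steels yield.
a = (A_s − A'_s) f_y/(0.85 f'_c b) = (6.88 − 1.37) × 60/(0.85 × 6 × 10.8) = 6.002 in.
c = a/β₁ = 6.002/0.75 = 8.003 in; ε'_s = 0.003(c − d')/c = 0.0023 ≥ ε_y = 0.0021, so the compression steel yields.
M_n = (A_s − A'_s) f_y (d − a/2) + A'_s f_y (d − d') = 330.6 × (30 − 3.001) + 82.2 × (30 − 2) = 8925.9 + 2301.6 = 11227.5 kip·in.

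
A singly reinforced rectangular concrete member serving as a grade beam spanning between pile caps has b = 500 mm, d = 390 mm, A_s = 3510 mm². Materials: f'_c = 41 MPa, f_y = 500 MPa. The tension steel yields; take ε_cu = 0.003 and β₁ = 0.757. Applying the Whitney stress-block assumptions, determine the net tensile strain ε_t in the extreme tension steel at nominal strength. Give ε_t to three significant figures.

a = A_s f_y/(0.85 f'_c b) = 100.72 mm.
β₁ = 0.757, so c = a/β₁ = 100.72/0.757 = 133.05 mm.
From the linear strain diagram with ε_cu = 0.003: ε_t = 0.003 (d − c)/c = 0.003 × (390 − 133.05)/133.05 = 0.00579.
Since ε_t ≥ 0.005, the section is tension-controlled.

ε_t ≈ 0.00579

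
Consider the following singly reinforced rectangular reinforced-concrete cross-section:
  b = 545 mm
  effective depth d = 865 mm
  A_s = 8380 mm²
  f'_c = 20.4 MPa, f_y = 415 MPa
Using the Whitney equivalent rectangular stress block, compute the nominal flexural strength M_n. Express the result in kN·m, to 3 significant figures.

T = A_s f_y = 8380 × 415 = 3477700 N = 3477.7 kN.
From C = T: a = T/(0.85 f'_c b) = 3477700/(0.85 × 20.4 × 545) = 368.00 mm.
M_n = T(d − a/2) = 3477.7 kN × (865 − 184) mm = 2368.31 kN·m.

M_n ≈ 2370 kN·m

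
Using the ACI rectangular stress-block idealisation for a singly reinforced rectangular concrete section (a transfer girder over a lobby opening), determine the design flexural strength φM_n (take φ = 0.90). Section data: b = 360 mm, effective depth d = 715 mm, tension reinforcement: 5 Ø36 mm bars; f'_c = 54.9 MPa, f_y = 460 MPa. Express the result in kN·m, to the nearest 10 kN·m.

φM_n ≈ 1360 kN·m

A_s = 5 × 1018 = 5090 mm².
T = A_s f_y = 5090 × 460 = 2341400 N = 2341.4 kN.
From C = T: a = T/(0.85 f'_c b) = 2341400/(0.85 × 54.9 × 360) = 139.37 mm.
M_n = T(d − a/2) = 2341.4 kN × (715 − 69.685) mm = 1510.94 kN·m.
φM_n = 0.90 × 1510.94 = 1359.85 kN·m.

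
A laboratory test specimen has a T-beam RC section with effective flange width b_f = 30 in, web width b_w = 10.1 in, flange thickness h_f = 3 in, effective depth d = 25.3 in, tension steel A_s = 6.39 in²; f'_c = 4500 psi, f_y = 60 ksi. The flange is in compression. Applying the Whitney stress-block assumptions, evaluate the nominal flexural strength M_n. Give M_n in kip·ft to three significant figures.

Tension: T = A_s f_y = 6.39 × 60 = 383.4 kips.
Try a within the flange: a = T/(0.85 f'_c b_f) = 383.4/(0.85 × 4.5 × 30) = 3.341 in.
a = 3.341 > h_f = 3 in: the block extends into the web. Split into flange-overhang and web parts.
C_f = 0.85 f'_c (b_f − b_w) h_f = 0.85 × 4.5 × (30 − 10.1) × 3 = 228.4 kips.
Remaining web compression depth: a_w = (T − C_f)/(0.85 f'_c b_w) = (383.4 − 228.4)/(0.85 × 4.5 × 10.1) = 4.012 in.
M_n = C_f(d − h_f/2) + (T − C_f)(d − a_w/2) = 228.4 × (25.3 − 1.5) + 155 × (25.3 − 2.006) = 5435.9 + 3610.6 = 9046.5 kip·in.
M_n = 9046.5/12 = 753.88 kip·ft.

M_n ≈ 754 kip·ft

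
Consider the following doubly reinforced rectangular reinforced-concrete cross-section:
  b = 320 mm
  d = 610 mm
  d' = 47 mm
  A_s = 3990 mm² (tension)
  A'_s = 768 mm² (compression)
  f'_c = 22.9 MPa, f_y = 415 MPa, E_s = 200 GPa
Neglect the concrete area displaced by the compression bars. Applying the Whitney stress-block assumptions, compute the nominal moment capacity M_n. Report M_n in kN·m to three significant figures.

Assume both tension and compression steel yield.
Net tension couple steel: A_s − A'_s = 3222 mm².
a = (A_s − A'_s) f_y / (0.85 f'_c b) = 1337130/(0.85 × 22.9 × 320) = 214.67 mm.
c = a/β₁ = 214.67/0.85 = 252.55 mm; ε'_s = 0.003(c − d')/c = 0.0024 ≥ f_y/E_s = 0.0021, so compression steel does yield.
M_n = (A_s − A'_s) f_y (d − a/2) + A'_s f_y (d − d') = [1337130 × (610 − 107.335) + 318720 × (610 − 47)] × 10⁻⁶ = 672.13 + 179.44 = 851.57 kN·m.

M_n ≈ 852 kN·m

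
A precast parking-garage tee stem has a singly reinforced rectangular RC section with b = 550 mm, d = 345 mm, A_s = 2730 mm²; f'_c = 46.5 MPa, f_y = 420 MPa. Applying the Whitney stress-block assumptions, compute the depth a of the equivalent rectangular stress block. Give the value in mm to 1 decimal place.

a ≈ 52.7 mm

T = A_s f_y = 2730 × 420 = 1146600 N = 1146.6 kN.
Setting C = 0.85 f'_c a b equal to T: a = 1146600/(0.85 × 46.5 × 550) = 52.7 mm.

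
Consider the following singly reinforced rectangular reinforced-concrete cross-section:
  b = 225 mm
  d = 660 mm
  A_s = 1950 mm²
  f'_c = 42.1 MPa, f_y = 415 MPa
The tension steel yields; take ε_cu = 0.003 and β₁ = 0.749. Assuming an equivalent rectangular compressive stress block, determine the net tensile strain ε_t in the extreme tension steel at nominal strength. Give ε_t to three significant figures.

a = A_s f_y/(0.85 f'_c b) = 100.51 mm.
β₁ = 0.749, so c = a/β₁ = 100.51/0.749 = 134.19 mm.
From the linear strain diagram with ε_cu = 0.003: ε_t = 0.003 (d − c)/c = 0.003 × (660 − 134.19)/134.19 = 0.0118.
Since ε_t ≥ 0.005, the section is tension-controlled.

ε_t ≈ 0.0118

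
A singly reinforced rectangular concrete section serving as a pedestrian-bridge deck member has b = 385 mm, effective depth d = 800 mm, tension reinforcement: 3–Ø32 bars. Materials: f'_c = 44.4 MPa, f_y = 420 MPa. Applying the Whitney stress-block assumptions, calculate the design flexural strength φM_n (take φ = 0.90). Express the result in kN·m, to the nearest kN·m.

A_s = 3 × 804 = 2412 mm².
T = A_s f_y = 2412 × 420 = 1013040 N = 1013.04 kN.
From C = T: a = T/(0.85 f'_c b) = 1013040/(0.85 × 44.4 × 385) = 69.72 mm.
M_n = T(d − a/2) = 1013.04 kN × (800 − 34.86) mm = 775.12 kN·m.
φM_n = 0.90 × 775.12 = 697.61 kN·m.

φM_n ≈ 698 kN·m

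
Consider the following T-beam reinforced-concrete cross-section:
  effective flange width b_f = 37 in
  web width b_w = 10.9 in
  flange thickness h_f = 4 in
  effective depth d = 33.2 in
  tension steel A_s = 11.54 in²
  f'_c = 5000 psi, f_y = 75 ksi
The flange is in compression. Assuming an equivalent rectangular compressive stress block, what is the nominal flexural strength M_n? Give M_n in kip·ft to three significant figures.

M_n ≈ 2160 kip·ft

Tension: T = A_s f_y = 11.54 × 75 = 865.5 kips.
Try a within the flange: a = T/(0.85 f'_c b_f) = 865.5/(0.85 × 5 × 37) = 5.504 in.
a = 5.504 > h_f = 4 in: the block extends into the web. Split into flange-overhang and web parts.
C_f = 0.85 f'_c (b_f − b_w) h_f = 0.85 × 5 × (37 − 10.9) × 4 = 443.7 kips.
Remaining web compression depth: a_w = (T − C_f)/(0.85 f'_c b_w) = (865.5 − 443.7)/(0.85 × 5 × 10.9) = 9.105 in.
M_n = C_f(d − h_f/2) + (T − C_f)(d − a_w/2) = 443.7 × (33.2 − 2) + 421.8 × (33.2 − 4.5525) = 13843.4 + 12083.5 = 25926.9 kip·in.
M_n = 25926.9/12 = 2160.58 kip·ft.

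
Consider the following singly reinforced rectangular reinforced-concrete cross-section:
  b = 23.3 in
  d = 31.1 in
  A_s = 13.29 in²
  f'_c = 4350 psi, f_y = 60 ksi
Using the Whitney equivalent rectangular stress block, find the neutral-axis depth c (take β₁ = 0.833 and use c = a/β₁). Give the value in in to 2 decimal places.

c ≈ 11.11 in

T = A_s f_y = 13.29 × 60 = 797.4 kips.
a = T/(0.85 f'_c b) = 797.4/(0.85 × 4.35 × 23.3) = 9.2558 in.
With β₁ = 0.833, c = a/β₁ = 9.2558/0.833 = 11.11 in.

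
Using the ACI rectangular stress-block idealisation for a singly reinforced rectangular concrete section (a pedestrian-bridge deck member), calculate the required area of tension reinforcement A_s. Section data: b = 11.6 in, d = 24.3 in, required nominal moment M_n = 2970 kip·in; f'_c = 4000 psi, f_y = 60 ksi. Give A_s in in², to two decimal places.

From M_n = 0.85 f'_c a b (d − a/2):
a = d − √(d² − 2M_n/(0.85 f'_c b)) = 24.3 − √(24.3² − 2 × 2970/(0.85 × 4 × 11.6)) = 3.327 in.
A_s = 0.85 f'_c a b / f_y = 0.85 × 4 × 3.327 × 11.6 / 60 = 2.187 in².

A_s ≈ 2.19 in²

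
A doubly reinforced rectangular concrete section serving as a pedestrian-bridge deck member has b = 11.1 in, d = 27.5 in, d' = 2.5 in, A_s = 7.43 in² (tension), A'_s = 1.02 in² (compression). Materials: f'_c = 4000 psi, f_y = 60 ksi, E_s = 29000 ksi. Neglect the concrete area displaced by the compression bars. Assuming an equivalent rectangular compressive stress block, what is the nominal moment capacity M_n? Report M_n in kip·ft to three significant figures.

Assume both steels yield.
a = (A_s − A'_s) f_y/(0.85 f'_c b) = (7.43 − 1.02) × 60/(0.85 × 4 × 11.1) = 10.191 in.
c = a/β₁ = 10.191/0.85 = 11.989 in; ε'_s = 0.003(c − d')/c = 0.0024 ≥ ε_y = 0.0021, so the compression steel yields.
M_n = (A_s − A'_s) f_y (d − a/2) + A'_s f_y (d − d') = 384.6 × (27.5 − 5.0955) + 61.2 × (27.5 − 2.5) = 8616.8 + 1530.0 = 10146.8 kip·in = 10146.8/12 = 845.57 kip·ft.

M_n ≈ 846 kip·ft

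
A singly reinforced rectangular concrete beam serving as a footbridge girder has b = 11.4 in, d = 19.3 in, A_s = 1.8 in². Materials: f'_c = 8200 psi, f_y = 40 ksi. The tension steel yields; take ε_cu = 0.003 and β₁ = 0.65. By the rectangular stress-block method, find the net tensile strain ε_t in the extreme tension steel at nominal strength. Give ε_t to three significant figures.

a = A_s f_y/(0.85 f'_c b) = 0.906 in.
β₁ = 0.65, so c = a/β₁ = 0.906/0.65 = 1.394 in.
From the linear strain diagram with ε_cu = 0.003: ε_t = 0.003 (d − c)/c = 0.003 × (19.3 − 1.394)/1.394 = 0.0385.
Since ε_t ≥ 0.005, the section is tension-controlled.

ε_t ≈ 0.0385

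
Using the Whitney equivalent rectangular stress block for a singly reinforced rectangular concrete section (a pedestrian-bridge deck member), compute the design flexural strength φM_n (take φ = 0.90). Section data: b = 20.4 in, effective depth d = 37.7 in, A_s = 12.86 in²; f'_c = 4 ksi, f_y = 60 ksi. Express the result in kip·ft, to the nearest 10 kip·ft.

T = A_s f_y = 12.86 × 60 = 771.6 kips.
a = T/(0.85 f'_c b) = 771.6/(0.85 × 4 × 20.4) = 11.125 in.
M_n = T(d − a/2) = 771.6 × (37.7 − 5.5625) = 24797.3 kip·in = 24797.3/12 = 2066.44 kip·ft.
φM_n = 0.90 × 2066.44 = 1859.80 kip·ft.

φM_n ≈ 1860 kip·ft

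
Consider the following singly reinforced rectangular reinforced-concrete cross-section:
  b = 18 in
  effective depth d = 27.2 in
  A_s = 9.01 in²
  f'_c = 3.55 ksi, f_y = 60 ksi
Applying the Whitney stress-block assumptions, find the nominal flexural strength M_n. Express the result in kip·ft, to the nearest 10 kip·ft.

T = A_s f_y = 9.01 × 60 = 540.6 kips.
a = T/(0.85 f'_c b) = 540.6/(0.85 × 3.55 × 18) = 9.953 in.
M_n = T(d − a/2) = 540.6 × (27.2 − 4.9765) = 12014.0 kip·in = 12014.0/12 = 1001.17 kip·ft.

M_n ≈ 1000 kip·ft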